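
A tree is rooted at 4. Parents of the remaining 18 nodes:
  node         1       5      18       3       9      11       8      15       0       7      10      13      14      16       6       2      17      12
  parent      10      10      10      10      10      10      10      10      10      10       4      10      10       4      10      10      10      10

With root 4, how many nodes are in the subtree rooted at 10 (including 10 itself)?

17

10's subtree: {10, 5, 18, 1, 2, 0, 7, 14, 6, 17, 9, 13, 3, 15, 11, 12, 8}, size 17.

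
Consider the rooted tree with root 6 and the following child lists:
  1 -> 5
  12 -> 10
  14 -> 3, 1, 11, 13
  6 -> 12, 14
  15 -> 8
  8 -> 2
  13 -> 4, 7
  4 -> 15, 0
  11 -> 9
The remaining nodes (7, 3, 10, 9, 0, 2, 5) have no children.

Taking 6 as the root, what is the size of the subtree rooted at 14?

13

The subtree rooted at 14 contains: 14, 13, 3, 11, 1, 4, 7, 9, 5, 15, 0, 8, 2 — 13 nodes.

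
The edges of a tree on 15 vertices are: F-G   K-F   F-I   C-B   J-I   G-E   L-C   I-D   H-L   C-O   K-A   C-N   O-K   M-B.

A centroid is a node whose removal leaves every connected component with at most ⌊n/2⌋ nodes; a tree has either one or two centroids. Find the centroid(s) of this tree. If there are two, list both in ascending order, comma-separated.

Removing K splits the tree into components of sizes 7, 6, 1; the largest is 7 ≤ ⌊15/2⌋ = 7.
No neighbour of K does as well, so K is the unique centroid.

K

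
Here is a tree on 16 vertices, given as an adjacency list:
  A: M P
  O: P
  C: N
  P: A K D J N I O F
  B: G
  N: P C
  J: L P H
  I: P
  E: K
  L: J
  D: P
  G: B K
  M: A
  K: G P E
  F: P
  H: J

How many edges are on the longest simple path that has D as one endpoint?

4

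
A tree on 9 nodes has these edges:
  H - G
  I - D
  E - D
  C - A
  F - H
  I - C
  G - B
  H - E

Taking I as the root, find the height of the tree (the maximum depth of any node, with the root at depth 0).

5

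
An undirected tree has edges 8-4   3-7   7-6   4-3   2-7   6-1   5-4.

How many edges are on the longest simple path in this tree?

5

BFS from 8 reaches 1 last, at distance 5; BFS from 1 confirms no node is farther.
Path: 8–4–3–7–6–1.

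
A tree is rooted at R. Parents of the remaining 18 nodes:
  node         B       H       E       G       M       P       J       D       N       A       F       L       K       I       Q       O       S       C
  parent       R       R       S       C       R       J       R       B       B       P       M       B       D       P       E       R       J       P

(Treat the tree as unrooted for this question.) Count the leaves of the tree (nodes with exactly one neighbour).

10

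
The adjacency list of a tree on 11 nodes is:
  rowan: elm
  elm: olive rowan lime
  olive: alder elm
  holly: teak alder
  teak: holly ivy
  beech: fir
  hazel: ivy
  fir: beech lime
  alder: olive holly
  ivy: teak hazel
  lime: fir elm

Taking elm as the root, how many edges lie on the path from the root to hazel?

elm–olive–alder–holly–teak–ivy–hazel — 6 edges.

6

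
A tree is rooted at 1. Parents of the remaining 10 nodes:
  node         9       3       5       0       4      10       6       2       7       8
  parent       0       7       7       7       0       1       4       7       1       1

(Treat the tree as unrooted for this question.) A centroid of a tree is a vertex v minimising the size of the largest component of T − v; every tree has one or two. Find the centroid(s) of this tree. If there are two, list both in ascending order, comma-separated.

7

If 7 is removed the pieces have sizes 4, 3, 1, 1, 1, all ≤ ⌊11/2⌋ = 5.
Every other node leaves some component of size > 5, so the centroid is unique.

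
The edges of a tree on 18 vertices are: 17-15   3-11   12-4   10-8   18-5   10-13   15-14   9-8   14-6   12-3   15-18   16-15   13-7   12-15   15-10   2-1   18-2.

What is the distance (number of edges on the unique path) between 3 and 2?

The path is 3 - 12 - 15 - 18 - 2, which has 4 edges.

4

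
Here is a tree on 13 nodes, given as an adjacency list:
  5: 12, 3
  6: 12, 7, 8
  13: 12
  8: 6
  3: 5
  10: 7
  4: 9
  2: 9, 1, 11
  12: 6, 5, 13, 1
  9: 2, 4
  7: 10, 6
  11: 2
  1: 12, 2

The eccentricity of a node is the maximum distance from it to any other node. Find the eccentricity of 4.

The node farthest from 4 is 10, via 4 – 9 – 2 – 1 – 12 – 6 – 7 – 10 — 7 edges.

7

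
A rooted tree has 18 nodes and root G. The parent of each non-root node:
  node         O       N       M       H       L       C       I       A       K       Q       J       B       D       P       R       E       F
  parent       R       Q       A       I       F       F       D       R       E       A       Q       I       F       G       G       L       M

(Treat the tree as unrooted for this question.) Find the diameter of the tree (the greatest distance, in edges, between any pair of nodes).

BFS from P reaches B last, at distance 8; BFS from B confirms no node is farther.
Path: P-G-R-A-M-F-D-I-B.

8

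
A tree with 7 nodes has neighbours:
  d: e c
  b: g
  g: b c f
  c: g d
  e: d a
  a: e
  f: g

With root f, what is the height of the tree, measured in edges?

5

A deepest node is a, reached by f–g–c–d–e–a.
That path has 5 edges, so the height is 5.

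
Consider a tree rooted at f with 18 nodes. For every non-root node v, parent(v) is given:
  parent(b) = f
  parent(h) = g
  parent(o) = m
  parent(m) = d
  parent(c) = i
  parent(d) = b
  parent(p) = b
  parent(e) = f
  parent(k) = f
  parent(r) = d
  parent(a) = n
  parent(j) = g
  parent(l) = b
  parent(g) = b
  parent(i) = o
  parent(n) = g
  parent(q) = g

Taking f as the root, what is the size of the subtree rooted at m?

The subtree rooted at m contains: m, o, i, c — 4 nodes.

4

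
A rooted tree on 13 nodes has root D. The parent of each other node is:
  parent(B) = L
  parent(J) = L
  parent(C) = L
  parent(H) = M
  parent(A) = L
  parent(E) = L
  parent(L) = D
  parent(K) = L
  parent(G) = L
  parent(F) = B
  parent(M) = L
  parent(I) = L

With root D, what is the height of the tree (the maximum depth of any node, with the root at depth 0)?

The longest root-to-leaf path is D → L → B → F (3 edges).

3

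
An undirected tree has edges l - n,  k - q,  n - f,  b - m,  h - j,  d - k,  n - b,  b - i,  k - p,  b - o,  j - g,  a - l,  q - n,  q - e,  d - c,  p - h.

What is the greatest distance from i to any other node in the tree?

8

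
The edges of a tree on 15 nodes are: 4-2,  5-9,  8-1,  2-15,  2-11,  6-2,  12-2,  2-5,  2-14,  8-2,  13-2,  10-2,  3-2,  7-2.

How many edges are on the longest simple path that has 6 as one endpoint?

Distances from 6 peak at 3, attained at 9 (1 also at distance 3).
6 – 2 – 5 – 9

3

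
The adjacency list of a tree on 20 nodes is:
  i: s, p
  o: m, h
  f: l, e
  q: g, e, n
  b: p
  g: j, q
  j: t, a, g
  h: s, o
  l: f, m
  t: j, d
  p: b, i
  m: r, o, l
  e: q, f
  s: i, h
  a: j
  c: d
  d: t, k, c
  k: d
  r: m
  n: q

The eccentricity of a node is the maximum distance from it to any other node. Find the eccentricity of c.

Distances from c peak at 15, attained at b.
c–d–t–j–g–q–e–f–l–m–o–h–s–i–p–b

15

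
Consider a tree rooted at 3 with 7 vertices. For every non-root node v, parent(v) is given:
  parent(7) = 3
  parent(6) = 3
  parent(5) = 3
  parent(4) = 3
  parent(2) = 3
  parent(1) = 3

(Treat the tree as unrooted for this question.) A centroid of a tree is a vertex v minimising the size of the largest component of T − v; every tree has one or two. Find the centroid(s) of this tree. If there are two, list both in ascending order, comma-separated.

3

If 3 is removed the pieces have sizes 1, 1, 1, 1, 1, 1, all ≤ ⌊7/2⌋ = 3.
Every other node leaves some component of size > 3, so the centroid is unique.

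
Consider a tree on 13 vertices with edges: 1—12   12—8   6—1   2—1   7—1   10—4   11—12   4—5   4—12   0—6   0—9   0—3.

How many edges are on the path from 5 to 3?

6

The path is 5 – 4 – 12 – 1 – 6 – 0 – 3, which has 6 edges.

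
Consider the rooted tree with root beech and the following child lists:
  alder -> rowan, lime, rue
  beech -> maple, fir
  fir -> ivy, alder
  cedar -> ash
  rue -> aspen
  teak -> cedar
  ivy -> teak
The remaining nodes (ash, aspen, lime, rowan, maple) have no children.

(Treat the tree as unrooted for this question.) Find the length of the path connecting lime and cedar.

lime - alder - fir - ivy - teak - cedar: 5 edges.

5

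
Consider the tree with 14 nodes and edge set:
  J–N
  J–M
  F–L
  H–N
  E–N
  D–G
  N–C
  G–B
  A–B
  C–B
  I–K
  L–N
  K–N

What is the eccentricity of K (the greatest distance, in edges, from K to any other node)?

5

Distances from K peak at 5, attained at D.
K – N – C – B – G – D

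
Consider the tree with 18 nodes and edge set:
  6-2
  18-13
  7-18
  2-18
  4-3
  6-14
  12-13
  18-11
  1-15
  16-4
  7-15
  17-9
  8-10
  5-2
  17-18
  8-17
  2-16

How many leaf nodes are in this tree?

The leaves are 1, 3, 5, 9, 10, 11, 12, 14.
That is 8 leaves.

8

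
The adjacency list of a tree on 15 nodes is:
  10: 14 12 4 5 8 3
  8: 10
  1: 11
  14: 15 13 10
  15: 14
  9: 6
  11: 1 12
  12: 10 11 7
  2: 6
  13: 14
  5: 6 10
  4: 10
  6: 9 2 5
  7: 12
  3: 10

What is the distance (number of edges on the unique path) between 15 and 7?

4

The path is 15 - 14 - 10 - 12 - 7, which has 4 edges.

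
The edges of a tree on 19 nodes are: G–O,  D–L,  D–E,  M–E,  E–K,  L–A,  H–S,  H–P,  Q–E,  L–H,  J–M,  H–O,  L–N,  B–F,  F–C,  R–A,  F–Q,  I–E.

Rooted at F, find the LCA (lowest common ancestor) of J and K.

E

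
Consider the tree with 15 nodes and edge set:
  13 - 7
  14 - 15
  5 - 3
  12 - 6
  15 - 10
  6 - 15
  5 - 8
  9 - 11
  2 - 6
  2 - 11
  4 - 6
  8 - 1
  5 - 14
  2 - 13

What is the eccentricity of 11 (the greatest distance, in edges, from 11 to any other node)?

Distances from 11 peak at 7, attained at 1.
11–2–6–15–14–5–8–1

7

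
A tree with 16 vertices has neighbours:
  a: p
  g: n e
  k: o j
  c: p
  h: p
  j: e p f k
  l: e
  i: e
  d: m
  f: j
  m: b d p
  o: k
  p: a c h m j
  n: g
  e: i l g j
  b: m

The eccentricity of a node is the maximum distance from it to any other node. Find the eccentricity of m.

5

A farthest node from m is n.
The path m – p – j – e – g – n has 5 edges.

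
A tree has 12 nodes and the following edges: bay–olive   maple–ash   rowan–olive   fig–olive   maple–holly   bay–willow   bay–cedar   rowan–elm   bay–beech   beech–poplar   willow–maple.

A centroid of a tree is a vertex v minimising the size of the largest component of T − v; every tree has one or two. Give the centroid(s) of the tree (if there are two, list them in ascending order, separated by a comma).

Removing bay splits the tree into components of sizes 4, 4, 2, 1; the largest is 4 ≤ ⌊12/2⌋ = 6.
No neighbour of bay does as well, so bay is the unique centroid.

bay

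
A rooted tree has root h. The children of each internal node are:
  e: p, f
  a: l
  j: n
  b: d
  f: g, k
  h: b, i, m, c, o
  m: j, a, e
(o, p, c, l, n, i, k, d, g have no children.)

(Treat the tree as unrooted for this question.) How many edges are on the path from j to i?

Walking from j: j - m - h - i. Length 3.

3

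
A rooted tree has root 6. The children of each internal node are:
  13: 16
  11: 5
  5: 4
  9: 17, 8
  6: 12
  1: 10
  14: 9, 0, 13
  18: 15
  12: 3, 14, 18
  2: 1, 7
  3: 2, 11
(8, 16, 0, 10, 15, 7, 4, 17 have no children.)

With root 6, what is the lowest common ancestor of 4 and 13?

Path 4→root: 4 5 11 3 12 6; path 13→root: 13 14 12 6.
First common node: 12.

12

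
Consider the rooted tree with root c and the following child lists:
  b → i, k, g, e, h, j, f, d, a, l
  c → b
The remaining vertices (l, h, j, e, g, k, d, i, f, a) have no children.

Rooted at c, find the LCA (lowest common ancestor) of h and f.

b

h's ancestor chain is h, b, c and f's is f, b, c; they first meet at b.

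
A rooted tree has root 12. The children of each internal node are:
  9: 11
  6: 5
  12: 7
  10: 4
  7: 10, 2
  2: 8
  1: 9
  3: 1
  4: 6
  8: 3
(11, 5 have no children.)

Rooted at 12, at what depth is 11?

7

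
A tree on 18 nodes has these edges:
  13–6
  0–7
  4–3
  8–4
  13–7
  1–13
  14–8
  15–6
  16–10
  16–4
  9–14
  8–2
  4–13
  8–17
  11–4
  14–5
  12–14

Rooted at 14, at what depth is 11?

14 – 8 – 4 – 11 — 3 edges.

3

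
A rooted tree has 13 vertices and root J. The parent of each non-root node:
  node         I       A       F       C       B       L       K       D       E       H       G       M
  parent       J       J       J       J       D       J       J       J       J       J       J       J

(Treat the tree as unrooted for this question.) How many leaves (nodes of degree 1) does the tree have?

Exactly 11 nodes have a single neighbour: A, B, C, E, F, G, H, I, K, L, M.

11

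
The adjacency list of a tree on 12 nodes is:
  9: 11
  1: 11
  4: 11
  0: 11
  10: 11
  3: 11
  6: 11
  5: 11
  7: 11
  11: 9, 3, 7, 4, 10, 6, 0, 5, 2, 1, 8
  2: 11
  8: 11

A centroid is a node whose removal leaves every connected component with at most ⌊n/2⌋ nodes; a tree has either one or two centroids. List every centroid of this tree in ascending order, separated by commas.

If 11 is removed the pieces have sizes 1, 1, 1, 1, 1, 1, 1, 1, 1, 1, 1, all ≤ ⌊12/2⌋ = 6.
No neighbour of 11 does as well, so 11 is the unique centroid.

11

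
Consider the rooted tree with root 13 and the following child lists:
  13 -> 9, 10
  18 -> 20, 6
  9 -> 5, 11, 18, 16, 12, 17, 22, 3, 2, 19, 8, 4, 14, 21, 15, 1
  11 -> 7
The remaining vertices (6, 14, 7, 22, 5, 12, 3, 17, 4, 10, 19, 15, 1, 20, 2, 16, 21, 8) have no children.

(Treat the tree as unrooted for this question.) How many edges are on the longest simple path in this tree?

4

BFS from 6 reaches 10 last, at distance 4; BFS from 10 confirms no node is farther.
Path: 6-18-9-13-10.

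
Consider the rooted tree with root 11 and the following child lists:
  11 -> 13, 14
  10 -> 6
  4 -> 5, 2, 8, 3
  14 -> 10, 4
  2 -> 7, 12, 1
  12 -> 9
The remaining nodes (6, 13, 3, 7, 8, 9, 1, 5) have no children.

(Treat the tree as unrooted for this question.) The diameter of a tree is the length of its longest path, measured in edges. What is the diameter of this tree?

Starting from 9, a farthest node is 6 at distance 6.
One longest path: 9-12-2-4-14-10-6.
So the diameter is 6.

6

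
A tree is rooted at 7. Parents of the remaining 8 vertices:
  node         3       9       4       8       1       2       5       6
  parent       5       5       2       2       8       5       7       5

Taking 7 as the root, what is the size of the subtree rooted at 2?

The subtree rooted at 2 contains: 2, 4, 8, 1 — 4 nodes.

4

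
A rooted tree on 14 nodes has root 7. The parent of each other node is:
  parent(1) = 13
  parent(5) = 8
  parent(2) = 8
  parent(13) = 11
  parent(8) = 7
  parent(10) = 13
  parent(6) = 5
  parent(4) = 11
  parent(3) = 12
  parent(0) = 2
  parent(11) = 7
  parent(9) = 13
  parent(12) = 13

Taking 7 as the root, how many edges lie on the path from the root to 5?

2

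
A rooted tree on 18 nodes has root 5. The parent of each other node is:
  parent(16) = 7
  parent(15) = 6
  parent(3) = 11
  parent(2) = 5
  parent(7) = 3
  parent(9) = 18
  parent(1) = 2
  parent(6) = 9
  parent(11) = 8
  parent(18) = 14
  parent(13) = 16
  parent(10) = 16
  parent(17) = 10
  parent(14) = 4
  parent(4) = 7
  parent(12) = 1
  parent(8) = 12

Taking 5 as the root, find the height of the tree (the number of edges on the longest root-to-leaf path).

13

A deepest node is 15, reached by 5 – 2 – 1 – 12 – 8 – 11 – 3 – 7 – 4 – 14 – 18 – 9 – 6 – 15.
That path has 13 edges, so the height is 13.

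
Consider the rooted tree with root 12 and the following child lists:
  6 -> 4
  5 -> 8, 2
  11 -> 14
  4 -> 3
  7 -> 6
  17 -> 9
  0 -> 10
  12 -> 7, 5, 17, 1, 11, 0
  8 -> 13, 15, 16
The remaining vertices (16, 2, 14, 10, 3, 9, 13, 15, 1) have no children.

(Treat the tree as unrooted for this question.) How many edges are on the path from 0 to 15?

4

Walking from 0: 0 - 12 - 5 - 8 - 15. Length 4.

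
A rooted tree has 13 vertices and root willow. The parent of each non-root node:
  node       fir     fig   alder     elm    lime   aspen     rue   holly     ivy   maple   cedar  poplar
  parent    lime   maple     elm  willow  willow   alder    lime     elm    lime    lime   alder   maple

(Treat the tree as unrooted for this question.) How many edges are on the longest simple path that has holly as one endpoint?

5

Distances from holly peak at 5, attained at fig (poplar also at distance 5).
holly – elm – willow – lime – maple – fig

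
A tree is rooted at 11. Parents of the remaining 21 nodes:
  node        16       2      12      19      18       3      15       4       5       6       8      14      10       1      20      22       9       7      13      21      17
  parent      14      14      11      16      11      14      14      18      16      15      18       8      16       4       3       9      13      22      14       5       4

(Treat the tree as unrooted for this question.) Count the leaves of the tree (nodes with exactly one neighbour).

Degree-1 nodes: 1, 2, 6, 7, 10, 12, 17, 19, 20, 21 — 10 of them.

10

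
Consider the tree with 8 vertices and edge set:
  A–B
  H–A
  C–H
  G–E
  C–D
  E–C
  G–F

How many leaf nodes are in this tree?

3

Exactly 3 nodes have a single neighbour: B, D, F.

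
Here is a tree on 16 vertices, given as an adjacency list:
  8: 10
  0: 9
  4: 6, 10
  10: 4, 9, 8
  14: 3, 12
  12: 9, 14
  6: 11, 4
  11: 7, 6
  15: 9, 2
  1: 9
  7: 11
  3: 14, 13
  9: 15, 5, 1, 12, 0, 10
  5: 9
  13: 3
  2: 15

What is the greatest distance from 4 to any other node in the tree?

A farthest node from 4 is 13.
The path 4–10–9–12–14–3–13 has 6 edges.

6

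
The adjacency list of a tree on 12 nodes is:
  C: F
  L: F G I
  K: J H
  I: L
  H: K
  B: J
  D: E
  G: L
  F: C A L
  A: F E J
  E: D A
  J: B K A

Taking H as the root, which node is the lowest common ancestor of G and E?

Path G→root: G L F A J K H; path E→root: E A J K H.
First common node: A.

A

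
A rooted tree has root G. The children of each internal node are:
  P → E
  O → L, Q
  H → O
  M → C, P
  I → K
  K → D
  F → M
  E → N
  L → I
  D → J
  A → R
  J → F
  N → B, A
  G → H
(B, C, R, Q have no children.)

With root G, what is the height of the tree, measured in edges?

14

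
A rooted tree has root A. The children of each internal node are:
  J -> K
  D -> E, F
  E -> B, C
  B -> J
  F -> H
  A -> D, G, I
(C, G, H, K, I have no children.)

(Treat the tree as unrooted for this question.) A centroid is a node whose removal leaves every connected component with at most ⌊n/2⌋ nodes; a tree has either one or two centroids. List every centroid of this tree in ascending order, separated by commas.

D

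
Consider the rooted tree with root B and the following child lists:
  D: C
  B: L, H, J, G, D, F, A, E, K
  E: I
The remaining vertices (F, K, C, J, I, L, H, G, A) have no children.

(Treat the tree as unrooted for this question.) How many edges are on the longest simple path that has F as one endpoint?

A farthest node from F is C (I also at distance 3).
The path F – B – D – C has 3 edges.

3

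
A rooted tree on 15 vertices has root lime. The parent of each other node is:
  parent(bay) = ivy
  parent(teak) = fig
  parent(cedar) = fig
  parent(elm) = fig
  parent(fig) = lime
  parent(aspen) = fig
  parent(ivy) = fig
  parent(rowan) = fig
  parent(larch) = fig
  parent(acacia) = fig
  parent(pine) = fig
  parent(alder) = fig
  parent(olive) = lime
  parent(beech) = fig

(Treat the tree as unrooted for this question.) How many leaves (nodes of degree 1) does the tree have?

Exactly 12 nodes have a single neighbour: acacia, alder, aspen, bay, beech, cedar, elm, larch, olive, pine, rowan, teak.

12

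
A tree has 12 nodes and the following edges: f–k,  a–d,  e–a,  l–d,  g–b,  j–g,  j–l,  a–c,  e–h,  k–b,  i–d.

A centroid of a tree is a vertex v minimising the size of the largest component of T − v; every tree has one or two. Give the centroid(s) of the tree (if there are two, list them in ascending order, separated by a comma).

d, l

If l is removed the pieces have sizes 6, 5, all ≤ ⌊12/2⌋ = 6.
d is adjacent to l and is also a centroid (the largest component after removing it is likewise 6).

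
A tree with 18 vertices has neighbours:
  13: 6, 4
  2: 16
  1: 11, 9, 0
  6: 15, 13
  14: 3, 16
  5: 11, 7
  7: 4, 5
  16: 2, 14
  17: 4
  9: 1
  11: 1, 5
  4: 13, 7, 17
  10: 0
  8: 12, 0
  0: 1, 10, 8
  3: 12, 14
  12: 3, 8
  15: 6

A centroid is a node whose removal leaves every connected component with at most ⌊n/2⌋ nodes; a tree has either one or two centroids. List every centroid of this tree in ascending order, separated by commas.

If 1 is removed the pieces have sizes 8, 8, 1, all ≤ ⌊18/2⌋ = 9.
Every other node leaves some component of size > 9, so the centroid is unique.

1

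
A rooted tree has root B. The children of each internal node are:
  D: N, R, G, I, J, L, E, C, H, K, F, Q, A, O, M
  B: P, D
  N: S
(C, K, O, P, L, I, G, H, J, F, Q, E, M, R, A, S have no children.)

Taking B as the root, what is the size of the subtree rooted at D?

17

Descendants of D (including itself): D, I, N, L, O, H, E, R, K, Q, F, C, A, J, G, M, S. That's 17.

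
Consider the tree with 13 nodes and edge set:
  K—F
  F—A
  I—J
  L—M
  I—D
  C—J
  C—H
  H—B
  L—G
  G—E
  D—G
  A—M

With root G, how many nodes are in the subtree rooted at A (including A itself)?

3

A's subtree: {A, F, K}, size 3.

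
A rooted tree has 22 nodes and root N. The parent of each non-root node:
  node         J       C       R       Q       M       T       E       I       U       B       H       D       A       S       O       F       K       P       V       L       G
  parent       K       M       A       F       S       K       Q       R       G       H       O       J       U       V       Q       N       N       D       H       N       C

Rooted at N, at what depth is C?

N → F → Q → O → H → V → S → M → C — 8 edges.

8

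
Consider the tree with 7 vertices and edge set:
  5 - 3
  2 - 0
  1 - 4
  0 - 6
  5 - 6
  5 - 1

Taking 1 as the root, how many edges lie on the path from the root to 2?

Path from 1 to 2: 1 – 5 – 6 – 0 – 2, which has 4 edges.

4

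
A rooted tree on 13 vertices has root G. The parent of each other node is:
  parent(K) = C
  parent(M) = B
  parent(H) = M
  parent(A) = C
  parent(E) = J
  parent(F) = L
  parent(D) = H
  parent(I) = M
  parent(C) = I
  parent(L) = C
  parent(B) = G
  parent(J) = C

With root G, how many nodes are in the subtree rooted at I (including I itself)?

8

Descendants of I (including itself): I, C, J, K, L, A, E, F. That's 8.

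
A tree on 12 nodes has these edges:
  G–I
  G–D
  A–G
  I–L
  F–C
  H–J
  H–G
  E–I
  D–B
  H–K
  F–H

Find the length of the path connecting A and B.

The path is A – G – D – B, which has 3 edges.

3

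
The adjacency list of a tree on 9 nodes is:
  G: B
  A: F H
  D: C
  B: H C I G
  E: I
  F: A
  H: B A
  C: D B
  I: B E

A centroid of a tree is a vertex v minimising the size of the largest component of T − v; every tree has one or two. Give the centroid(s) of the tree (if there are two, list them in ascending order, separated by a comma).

B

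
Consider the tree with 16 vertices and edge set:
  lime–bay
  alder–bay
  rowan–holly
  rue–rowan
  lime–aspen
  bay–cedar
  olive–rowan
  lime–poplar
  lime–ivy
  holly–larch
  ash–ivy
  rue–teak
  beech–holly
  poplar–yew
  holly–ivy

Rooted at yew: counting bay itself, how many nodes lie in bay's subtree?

bay's subtree: {bay, alder, cedar}, size 3.

3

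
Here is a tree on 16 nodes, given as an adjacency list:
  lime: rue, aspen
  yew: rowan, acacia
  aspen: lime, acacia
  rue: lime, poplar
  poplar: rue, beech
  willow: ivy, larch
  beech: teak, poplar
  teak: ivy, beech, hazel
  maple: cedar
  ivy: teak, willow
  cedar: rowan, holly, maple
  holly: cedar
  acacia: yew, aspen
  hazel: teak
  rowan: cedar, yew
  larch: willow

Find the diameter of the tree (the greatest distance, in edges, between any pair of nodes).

13

BFS from larch reaches holly last, at distance 13; BFS from holly confirms no node is farther.
Path: larch-willow-ivy-teak-beech-poplar-rue-lime-aspen-acacia-yew-rowan-cedar-holly.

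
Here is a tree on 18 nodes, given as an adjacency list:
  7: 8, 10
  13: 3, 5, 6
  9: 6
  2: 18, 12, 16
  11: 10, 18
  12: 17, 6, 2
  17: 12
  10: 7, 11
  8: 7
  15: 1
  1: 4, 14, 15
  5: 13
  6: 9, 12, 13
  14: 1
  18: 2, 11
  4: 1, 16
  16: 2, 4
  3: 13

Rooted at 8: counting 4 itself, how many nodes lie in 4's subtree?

4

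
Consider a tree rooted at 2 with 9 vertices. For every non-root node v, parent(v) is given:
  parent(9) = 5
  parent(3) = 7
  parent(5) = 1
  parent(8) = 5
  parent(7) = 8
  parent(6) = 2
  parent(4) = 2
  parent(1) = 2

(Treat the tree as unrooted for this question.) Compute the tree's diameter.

Starting from 6, a farthest node is 3 at distance 6.
One longest path: 6 - 2 - 1 - 5 - 8 - 7 - 3.
So the diameter is 6.

6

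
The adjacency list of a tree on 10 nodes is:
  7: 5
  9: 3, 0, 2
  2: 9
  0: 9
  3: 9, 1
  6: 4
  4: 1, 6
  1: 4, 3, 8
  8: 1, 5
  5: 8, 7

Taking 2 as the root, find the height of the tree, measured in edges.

6

The longest root-to-leaf path is 2–9–3–1–8–5–7 (6 edges).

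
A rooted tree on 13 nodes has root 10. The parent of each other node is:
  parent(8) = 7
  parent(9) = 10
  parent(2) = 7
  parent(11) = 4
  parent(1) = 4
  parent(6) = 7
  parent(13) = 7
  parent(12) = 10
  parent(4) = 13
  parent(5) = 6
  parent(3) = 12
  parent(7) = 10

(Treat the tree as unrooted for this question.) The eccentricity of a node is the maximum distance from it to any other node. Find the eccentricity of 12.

A farthest node from 12 is 1 (11 also at distance 5).
The path 12-10-7-13-4-1 has 5 edges.

5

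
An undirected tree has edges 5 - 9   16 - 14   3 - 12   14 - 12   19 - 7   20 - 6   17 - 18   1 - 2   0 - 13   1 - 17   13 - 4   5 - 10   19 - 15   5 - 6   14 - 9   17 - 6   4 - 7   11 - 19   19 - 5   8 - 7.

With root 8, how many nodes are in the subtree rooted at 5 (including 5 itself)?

5's subtree: {5, 9, 6, 10, 14, 17, 20, 16, 12, 1, 18, 3, 2}, size 13.

13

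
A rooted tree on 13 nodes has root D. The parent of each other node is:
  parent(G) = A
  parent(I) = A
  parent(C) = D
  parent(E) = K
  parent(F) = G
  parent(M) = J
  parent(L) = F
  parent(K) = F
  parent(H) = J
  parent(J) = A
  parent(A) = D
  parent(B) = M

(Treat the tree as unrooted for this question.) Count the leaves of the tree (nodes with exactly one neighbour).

6

Degree-1 nodes: B, C, E, H, I, L — 6 of them.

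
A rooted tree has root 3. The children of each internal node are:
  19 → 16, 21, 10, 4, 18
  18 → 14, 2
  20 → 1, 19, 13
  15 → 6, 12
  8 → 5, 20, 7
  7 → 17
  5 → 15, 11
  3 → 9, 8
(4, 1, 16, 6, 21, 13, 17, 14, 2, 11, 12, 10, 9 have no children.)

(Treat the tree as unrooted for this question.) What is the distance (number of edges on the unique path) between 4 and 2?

3

Walking from 4: 4 – 19 – 18 – 2. Length 3.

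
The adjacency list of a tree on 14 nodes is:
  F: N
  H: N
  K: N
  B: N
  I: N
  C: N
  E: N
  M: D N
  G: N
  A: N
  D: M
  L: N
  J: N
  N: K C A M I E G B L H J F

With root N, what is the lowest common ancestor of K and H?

N

Ancestors of K (toward the root): K, N.
Ancestors of H: H, N.
The deepest node appearing in both lists is N.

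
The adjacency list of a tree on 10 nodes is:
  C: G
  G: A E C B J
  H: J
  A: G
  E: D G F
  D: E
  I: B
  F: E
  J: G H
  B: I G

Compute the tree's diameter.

4

A longest path is H – J – G – E – D, with 4 edges.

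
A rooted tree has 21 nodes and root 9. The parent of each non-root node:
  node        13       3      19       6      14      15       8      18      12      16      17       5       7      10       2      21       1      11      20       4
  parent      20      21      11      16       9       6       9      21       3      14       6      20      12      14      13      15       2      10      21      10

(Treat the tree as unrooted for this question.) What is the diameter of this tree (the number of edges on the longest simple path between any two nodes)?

A longest path is 19 – 11 – 10 – 14 – 16 – 6 – 15 – 21 – 20 – 13 – 2 – 1, with 11 edges.

11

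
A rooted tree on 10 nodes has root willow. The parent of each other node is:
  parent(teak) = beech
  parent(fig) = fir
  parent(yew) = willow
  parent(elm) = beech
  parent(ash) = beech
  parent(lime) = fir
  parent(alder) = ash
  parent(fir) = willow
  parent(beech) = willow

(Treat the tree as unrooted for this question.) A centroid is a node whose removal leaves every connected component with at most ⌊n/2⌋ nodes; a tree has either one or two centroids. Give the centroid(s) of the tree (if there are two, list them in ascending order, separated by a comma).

beech, willow

Delete beech: the remaining components have sizes 5, 2, 1, 1. Max 5 ≤ 5, so beech is a centroid.
Its neighbour willow also leaves a largest component of size 5, so both are centroids.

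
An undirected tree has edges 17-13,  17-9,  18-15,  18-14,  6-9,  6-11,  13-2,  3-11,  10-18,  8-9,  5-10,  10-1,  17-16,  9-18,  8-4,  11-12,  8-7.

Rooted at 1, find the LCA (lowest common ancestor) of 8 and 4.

Path 8→root: 8 9 18 10 1; path 4→root: 4 8 9 18 10 1.
First common node: 8.

8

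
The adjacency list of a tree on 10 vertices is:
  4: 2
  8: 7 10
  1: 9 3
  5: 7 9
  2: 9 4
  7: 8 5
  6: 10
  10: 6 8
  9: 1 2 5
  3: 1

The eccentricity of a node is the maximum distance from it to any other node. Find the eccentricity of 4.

7

A farthest node from 4 is 6.
The path 4–2–9–5–7–8–10–6 has 7 edges.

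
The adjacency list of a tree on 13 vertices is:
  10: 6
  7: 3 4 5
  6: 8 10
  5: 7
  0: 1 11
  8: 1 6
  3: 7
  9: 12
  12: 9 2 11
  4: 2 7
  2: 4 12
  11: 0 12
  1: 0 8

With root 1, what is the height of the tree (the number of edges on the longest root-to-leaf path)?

7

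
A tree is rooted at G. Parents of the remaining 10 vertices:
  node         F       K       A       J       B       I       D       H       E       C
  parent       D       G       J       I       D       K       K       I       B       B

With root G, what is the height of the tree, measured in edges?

4

A deepest node is E, reached by G – K – D – B – E.
That path has 4 edges, so the height is 4.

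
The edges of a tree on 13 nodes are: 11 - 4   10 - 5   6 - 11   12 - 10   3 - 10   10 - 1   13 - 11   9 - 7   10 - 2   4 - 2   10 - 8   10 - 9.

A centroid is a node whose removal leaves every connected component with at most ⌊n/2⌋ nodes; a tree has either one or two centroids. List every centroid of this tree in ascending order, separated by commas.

10

If 10 is removed the pieces have sizes 5, 2, 1, 1, 1, 1, 1, all ≤ ⌊13/2⌋ = 6.
No neighbour of 10 does as well, so 10 is the unique centroid.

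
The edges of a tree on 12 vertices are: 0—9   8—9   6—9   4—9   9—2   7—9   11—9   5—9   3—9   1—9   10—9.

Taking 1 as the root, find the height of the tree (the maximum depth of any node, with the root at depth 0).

A deepest node is 2, reached by 1–9–2.
That path has 2 edges, so the height is 2.

2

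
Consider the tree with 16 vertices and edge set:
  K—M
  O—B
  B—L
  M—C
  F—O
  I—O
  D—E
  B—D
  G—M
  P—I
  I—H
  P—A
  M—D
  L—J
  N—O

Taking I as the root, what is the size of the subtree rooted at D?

6

The subtree rooted at D contains: D, M, E, K, C, G — 6 nodes.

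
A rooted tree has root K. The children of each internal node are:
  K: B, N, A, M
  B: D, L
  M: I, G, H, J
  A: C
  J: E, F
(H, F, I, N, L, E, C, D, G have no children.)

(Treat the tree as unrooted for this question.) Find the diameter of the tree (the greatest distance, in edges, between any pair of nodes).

A longest path is F - J - M - K - A - C, with 5 edges.

5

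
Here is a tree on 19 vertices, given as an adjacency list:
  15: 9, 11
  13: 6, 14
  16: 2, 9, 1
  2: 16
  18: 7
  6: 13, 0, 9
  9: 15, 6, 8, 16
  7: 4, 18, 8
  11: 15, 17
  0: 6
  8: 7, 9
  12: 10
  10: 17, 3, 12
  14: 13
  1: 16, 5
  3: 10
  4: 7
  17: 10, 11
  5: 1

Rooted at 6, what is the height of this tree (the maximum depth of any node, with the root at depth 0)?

6

The longest root-to-leaf path is 6 – 9 – 15 – 11 – 17 – 10 – 3 (6 edges).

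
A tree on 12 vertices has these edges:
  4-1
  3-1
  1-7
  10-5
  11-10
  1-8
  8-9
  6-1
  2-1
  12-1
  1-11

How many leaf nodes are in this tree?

8

Exactly 8 nodes have a single neighbour: 2, 3, 4, 5, 6, 7, 9, 12.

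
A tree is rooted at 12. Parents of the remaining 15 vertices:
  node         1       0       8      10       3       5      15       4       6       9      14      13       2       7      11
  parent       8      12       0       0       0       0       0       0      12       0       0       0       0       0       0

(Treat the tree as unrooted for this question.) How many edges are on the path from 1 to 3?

1–8–0–3: 3 edges.

3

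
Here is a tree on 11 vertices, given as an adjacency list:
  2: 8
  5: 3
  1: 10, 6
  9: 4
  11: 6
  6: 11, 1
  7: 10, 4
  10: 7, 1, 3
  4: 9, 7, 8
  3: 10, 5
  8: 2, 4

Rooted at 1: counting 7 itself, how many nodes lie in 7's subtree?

Descendants of 7 (including itself): 7, 4, 8, 9, 2. That's 5.

5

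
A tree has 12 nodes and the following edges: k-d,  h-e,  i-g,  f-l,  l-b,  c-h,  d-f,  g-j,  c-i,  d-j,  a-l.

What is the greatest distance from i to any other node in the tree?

6

Distances from i peak at 6, attained at b (a also at distance 6).
i – g – j – d – f – l – b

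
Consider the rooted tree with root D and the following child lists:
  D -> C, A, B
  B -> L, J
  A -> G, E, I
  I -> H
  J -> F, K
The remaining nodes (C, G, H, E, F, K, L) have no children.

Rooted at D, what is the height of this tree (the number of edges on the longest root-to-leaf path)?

F sits deepest: D–B–J–F — 3 edges from the root.

3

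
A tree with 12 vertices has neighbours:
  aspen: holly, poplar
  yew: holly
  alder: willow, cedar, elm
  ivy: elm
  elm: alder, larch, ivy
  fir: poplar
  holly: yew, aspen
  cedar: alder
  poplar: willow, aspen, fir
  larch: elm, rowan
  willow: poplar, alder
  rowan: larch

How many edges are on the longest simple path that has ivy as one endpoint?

7

A farthest node from ivy is yew.
The path ivy – elm – alder – willow – poplar – aspen – holly – yew has 7 edges.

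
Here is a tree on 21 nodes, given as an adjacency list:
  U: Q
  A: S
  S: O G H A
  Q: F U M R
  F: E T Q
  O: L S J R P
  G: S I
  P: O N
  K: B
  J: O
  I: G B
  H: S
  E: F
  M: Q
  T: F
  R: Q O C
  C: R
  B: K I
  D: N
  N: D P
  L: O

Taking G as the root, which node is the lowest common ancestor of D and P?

P

Path D→root: D N P O S G; path P→root: P O S G.
First common node: P.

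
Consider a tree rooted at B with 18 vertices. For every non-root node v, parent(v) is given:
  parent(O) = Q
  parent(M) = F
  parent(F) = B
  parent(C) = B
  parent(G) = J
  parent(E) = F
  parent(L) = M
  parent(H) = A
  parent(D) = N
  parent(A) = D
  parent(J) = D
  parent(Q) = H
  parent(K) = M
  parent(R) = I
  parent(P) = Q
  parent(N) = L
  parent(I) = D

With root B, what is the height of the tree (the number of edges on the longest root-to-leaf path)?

O sits deepest: B → F → M → L → N → D → A → H → Q → O — 9 edges from the root.

9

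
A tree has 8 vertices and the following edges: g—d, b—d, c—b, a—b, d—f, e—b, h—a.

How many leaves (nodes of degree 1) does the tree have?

Degree-1 nodes: c, e, f, g, h — 5 of them.

5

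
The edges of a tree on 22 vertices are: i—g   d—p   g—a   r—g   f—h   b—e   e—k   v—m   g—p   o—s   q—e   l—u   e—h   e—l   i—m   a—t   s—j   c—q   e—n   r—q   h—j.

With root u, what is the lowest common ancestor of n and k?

n's ancestor chain is n, e, l, u and k's is k, e, l, u; they first meet at e.

e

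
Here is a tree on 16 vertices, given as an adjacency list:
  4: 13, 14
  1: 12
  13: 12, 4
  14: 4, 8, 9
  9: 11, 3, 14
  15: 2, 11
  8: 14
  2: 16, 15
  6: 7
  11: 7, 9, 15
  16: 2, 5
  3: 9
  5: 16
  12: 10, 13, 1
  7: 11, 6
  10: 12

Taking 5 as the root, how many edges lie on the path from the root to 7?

5 – 16 – 2 – 15 – 11 – 7 — 5 edges.

5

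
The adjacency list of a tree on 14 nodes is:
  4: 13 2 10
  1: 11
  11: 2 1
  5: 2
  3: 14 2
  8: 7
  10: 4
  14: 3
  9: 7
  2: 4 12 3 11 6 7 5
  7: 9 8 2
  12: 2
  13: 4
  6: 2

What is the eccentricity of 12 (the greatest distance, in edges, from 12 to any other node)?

The node farthest from 12 is 1 (8, 14, 9, 13, 10 also at distance 3), via 12 – 2 – 11 – 1 — 3 edges.

3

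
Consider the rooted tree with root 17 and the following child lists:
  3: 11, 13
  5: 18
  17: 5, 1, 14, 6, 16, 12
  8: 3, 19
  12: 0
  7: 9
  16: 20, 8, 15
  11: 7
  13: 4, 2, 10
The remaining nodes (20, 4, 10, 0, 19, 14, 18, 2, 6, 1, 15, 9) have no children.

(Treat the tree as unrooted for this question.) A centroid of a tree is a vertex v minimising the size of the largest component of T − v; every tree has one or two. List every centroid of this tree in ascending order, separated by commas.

16

If 16 is removed the pieces have sizes 10, 8, 1, 1, all ≤ ⌊21/2⌋ = 10.
No neighbour of 16 does as well, so 16 is the unique centroid.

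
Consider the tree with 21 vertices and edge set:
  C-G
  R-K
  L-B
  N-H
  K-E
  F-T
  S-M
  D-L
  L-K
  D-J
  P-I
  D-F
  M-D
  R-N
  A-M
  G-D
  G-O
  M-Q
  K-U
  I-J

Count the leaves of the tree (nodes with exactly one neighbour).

Exactly 11 nodes have a single neighbour: A, B, C, E, H, O, P, Q, S, T, U.

11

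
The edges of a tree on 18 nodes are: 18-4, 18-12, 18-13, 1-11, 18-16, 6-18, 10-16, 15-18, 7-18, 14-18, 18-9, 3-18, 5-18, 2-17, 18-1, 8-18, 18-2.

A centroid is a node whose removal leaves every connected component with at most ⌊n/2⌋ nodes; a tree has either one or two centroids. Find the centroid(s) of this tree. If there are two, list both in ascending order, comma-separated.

18

Delete 18: the remaining components have sizes 2, 2, 2, 1, 1, 1, 1, 1, 1, 1, 1, 1, 1, 1. Max 2 ≤ 9, so 18 is a centroid.
No neighbour of 18 does as well, so 18 is the unique centroid.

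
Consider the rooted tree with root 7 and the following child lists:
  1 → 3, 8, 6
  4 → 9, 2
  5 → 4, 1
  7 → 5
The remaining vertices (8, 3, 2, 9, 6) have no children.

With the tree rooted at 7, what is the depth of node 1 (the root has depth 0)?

Climbing from 1 to the root: 1–5–7. That's 2 steps.

2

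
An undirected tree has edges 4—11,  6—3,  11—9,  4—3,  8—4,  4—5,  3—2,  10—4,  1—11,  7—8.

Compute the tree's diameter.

4

A longest path is 7-8-4-3-2, with 4 edges.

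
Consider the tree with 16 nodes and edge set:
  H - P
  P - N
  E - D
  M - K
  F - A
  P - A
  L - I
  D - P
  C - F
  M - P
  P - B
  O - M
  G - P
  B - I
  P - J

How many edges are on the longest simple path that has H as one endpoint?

Distances from H peak at 4, attained at C (L also at distance 4).
H-P-A-F-C

4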